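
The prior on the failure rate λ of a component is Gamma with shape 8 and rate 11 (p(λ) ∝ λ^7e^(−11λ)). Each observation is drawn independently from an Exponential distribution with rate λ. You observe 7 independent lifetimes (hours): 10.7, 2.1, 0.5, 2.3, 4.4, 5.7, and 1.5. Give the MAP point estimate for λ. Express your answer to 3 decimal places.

The Exponential(rate=λ) likelihood is ∝ λ^n e^(−λΣtᵢ). Here n = 7 and Σtᵢ = 10.7 + 2.1 + 0.5 + 2.3 + 4.4 + 5.7 + 1.5 = 27.2.
Posterior ∝ λ^7e^(−11λ) · λ^7e^(−27.2λ) = λ^14e^(−38.2λ), i.e. Gamma(15, 38.2).
Mode = (a−1)/b = 14/38.2 ≈ 0.366.

λ̂_MAP = 0.366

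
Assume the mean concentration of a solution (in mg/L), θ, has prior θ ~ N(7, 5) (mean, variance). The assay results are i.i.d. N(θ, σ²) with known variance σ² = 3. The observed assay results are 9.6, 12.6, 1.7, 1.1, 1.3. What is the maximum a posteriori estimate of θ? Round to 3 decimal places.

n = 5; x̄ = (9.6 + 12.6 + 1.7 + 1.1 + 1.3)/5 = 26.3/5 = 5.26.
For a Normal prior and Normal likelihood with known variance, the posterior is Normal; its mode equals its mean, the precision-weighted average.
Prior precision 1/σ₀² = 1/5 = 0.2; data precision n/σ² = 5/3.
θ̂ = (0.2·7 + (5/3)·5.26) / (0.2 + 5/3) = (61/6)/(28/15) = 305/56 ≈ 5.446.

θ̂_MAP = 5.446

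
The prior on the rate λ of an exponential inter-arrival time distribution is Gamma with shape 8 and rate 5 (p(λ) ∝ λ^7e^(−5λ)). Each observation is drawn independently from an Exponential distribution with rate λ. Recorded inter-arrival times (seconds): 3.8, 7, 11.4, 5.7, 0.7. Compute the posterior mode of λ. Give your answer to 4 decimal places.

The Exponential(rate=λ) likelihood is ∝ λ^n e^(−λΣtᵢ). Here n = 5 and Σtᵢ = 3.8 + 7 + 11.4 + 5.7 + 0.7 = 28.6.
Posterior ∝ λ^7e^(−5λ) · λ^5e^(−28.6λ) = λ^12e^(−33.6λ), i.e. Gamma(13, 33.6).
Mode = (a−1)/b = 12/33.6 ≈ 0.3571.

λ̂_MAP = 0.3571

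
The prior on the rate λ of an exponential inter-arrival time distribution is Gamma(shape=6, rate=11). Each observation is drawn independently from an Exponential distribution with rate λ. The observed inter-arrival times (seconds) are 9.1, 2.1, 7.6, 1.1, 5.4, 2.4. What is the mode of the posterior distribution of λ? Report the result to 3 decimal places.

λ̂_MAP = 0.284

The Exponential(rate=λ) likelihood is ∝ λ^n e^(−λΣtᵢ). Here n = 6 and Σtᵢ = 9.1 + 2.1 + 7.6 + 1.1 + 5.4 + 2.4 = 27.7.
Posterior ∝ λ^5e^(−11λ) · λ^6e^(−27.7λ) = λ^11e^(−38.7λ), i.e. Gamma(12, 38.7).
Mode = (a−1)/b = 11/38.7 ≈ 0.284.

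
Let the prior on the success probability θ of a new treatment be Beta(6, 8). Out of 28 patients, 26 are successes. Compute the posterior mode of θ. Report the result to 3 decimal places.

Prior: Beta(6, 8).
Data: 26 successes in 28 trials. The binomial likelihood contributes θ^26(1−θ)^2, so the posterior is Beta(6+26, 8+2) = Beta(32, 10).
For Beta(a, b) with a, b > 1 the mode is (a−1)/(a+b−2) = 31/40 ≈ 0.775.

θ̂_MAP = 0.775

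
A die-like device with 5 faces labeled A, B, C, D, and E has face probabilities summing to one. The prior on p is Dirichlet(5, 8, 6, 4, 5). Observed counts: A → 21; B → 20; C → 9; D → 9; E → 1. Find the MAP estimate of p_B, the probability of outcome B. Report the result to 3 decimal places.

The posterior is Dirichlet(αᵢ + nᵢ) = Dirichlet(26, 28, 15, 13, 6).
For a Dirichlet(a₁,…,a_K) with all aᵢ > 1, the mode has j-th component (aⱼ − 1)/(Σaᵢ − K).
Here Σaᵢ = 88 and K = 5, so p_B = (28 − 1)/(88 − 5) = 27/83 ≈ 0.325.

MAP estimate of p_B = 0.325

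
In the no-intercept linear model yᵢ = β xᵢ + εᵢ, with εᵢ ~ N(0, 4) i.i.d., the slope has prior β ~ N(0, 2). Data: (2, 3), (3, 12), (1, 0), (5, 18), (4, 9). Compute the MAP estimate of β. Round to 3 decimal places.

log p(β | y) = −Σ(yᵢ − βxᵢ)²/(2·4) − β²/(2·2) + const.
Setting the derivative to zero: Σxᵢ(yᵢ − βxᵢ)/4 − β/2 = 0, so β = Σxᵢyᵢ / (Σxᵢ² + σ²/τ²).
Σxᵢyᵢ = 2·3 + 3·12 + 1·0 + 5·18 + 4·9 = 168; Σxᵢ² = 55; σ²/τ² = 2.
β̂_MAP = 168 / (55 + 2) = 168/57 ≈ 2.947.

β̂_MAP = 2.947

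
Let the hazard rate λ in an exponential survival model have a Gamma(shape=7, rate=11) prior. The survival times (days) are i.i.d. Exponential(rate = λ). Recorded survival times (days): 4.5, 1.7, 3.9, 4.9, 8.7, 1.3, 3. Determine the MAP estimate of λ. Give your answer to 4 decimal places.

λ̂_MAP = 0.3333

The Exponential(rate=λ) likelihood is ∝ λ^n e^(−λΣtᵢ). Here n = 7 and Σtᵢ = 4.5 + 1.7 + 3.9 + 4.9 + 8.7 + 1.3 + 3 = 28.
Posterior ∝ λ^6e^(−11λ) · λ^7e^(−28λ) = λ^13e^(−39λ), i.e. Gamma(14, 39).
Mode = (a−1)/b = 13/39 ≈ 0.3333.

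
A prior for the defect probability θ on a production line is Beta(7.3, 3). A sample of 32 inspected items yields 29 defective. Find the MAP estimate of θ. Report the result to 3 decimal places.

Prior: Beta(7.3, 3).
Data: 29 successes in 32 trials. The binomial likelihood contributes θ^29(1−θ)^3, so the posterior is Beta(7.3+29, 3+3) = Beta(36.3, 6).
For Beta(a, b) with a, b > 1 the mode is (a−1)/(a+b−2) = 35.3/40.3 ≈ 0.876.

θ̂_MAP = 0.876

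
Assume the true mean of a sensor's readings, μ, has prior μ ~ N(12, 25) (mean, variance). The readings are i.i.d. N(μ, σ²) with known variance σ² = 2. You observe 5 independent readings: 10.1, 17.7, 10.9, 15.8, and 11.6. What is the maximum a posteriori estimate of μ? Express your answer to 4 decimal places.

μ̂_MAP = 13.2008

n = 5; x̄ = (10.1 + 17.7 + 10.9 + 15.8 + 11.6)/5 = 66.1/5 = 13.22.
For a Normal prior and Normal likelihood with known variance, the posterior is Normal; its mode equals its mean, the precision-weighted average.
Prior precision 1/σ₀² = 1/25 = 0.04; data precision n/σ² = 5/2 = 2.5.
μ̂ = (0.04·12 + 2.5·13.22) / (0.04 + 2.5) = 33.53/2.54 = 3353/254 ≈ 13.2008.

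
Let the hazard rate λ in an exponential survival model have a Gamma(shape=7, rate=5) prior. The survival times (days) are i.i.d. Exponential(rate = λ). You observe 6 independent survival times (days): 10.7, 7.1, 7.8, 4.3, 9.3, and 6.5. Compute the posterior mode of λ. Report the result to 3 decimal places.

The Exponential(rate=λ) likelihood is ∝ λ^n e^(−λΣtᵢ). Here n = 6 and Σtᵢ = 10.7 + 7.1 + 7.8 + 4.3 + 9.3 + 6.5 = 45.7.
Posterior ∝ λ^6e^(−5λ) · λ^6e^(−45.7λ) = λ^12e^(−50.7λ), i.e. Gamma(13, 50.7).
Mode = (a−1)/b = 12/50.7 ≈ 0.237.

λ̂_MAP = 0.237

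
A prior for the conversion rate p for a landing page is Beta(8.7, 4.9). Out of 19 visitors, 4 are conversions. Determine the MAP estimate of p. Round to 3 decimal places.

p̂_MAP = 0.382

Prior: Beta(8.7, 4.9).
Data: 4 successes in 19 trials. The binomial likelihood contributes p^4(1−p)^15, so the posterior is Beta(8.7+4, 4.9+15) = Beta(12.7, 19.9).
For Beta(a, b) with a, b > 1 the mode is (a−1)/(a+b−2) = 11.7/30.6 ≈ 0.382.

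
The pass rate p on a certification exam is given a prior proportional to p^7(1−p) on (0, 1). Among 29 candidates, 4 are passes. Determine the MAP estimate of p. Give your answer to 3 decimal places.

The prior density ∝ p^7(1−p)^1 is the kernel of Beta(8, 2).
Data: 4 successes in 29 trials. The binomial likelihood contributes p^4(1−p)^25, so the posterior is Beta(8+4, 2+25) = Beta(12, 27).
For Beta(a, b) with a, b > 1 the mode is (a−1)/(a+b−2) = 11/37 ≈ 0.297.

p̂_MAP = 0.297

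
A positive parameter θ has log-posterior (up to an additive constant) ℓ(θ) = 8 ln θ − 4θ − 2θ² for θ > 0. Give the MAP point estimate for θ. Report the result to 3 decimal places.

ℓ'(θ) = 8/θ − 4 − 4θ. Setting this to zero and multiplying by θ: 4θ² + 4θ − 8 = 0.
θ = (−4 + √(4² + 4·4·8)) / (2·4) = (−4 + √144) / 8 = (−4 + 12)/8 = 1.
ℓ''(θ) = −8/θ² − 4 < 0, confirming a maximum.

θ̂_MAP = 1.000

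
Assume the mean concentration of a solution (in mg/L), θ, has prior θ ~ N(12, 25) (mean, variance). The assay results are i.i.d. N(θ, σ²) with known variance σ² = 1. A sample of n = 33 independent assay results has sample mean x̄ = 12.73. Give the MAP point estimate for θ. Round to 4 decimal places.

θ̂_MAP = 12.7291

n = 33, x̄ = 12.73.
For a Normal prior and Normal likelihood with known variance, the posterior is Normal; its mode equals its mean, the precision-weighted average.
Prior precision 1/σ₀² = 1/25 = 0.04; data precision n/σ² = 33/1 = 33.
θ̂ = (0.04·12 + 33·12.73) / (0.04 + 33) = 420.57/33.04 = 42057/3304 ≈ 12.7291.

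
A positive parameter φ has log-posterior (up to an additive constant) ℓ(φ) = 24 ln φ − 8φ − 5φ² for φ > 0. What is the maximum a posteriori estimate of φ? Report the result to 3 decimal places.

ℓ'(φ) = 24/φ − 8 − 10φ. Setting this to zero and multiplying by φ: 10φ² + 8φ − 24 = 0.
φ = (−8 + √(8² + 4·10·24)) / (2·10) = (−8 + √1024) / 20 = (−8 + 32)/20 = 6/5.
ℓ''(φ) = −24/φ² − 10 < 0, confirming a maximum.

φ̂_MAP = 1.200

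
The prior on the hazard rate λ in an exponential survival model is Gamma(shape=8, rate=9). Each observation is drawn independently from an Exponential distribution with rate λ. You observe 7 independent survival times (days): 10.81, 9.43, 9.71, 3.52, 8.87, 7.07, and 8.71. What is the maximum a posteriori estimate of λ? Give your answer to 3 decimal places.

The Exponential(rate=λ) likelihood is ∝ λ^n e^(−λΣtᵢ). Here n = 7 and Σtᵢ = 10.81 + 9.43 + 9.71 + 3.52 + 8.87 + 7.07 + 8.71 = 58.12.
Posterior ∝ λ^7e^(−9λ) · λ^7e^(−58.12λ) = λ^14e^(−67.12λ), i.e. Gamma(15, 67.12).
Mode = (a−1)/b = 14/67.12 ≈ 0.209.

λ̂_MAP = 0.209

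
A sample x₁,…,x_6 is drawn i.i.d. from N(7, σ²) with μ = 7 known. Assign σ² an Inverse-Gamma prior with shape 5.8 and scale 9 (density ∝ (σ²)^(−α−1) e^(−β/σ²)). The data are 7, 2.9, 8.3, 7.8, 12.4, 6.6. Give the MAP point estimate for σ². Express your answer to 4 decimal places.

Sum of squared deviations about the known mean: SS = (7−7)² + (2.9−7)² + (8.3−7)² + (7.8−7)² + (12.4−7)² + (6.6−7)² = 48.46.
The Normal likelihood contributes (σ²)^(−n/2) exp(−SS/(2σ²)), so the posterior is Inverse-Gamma(α + n/2, β + SS/2) = Inverse-Gamma(8.8, 33.23).
The mode of Inverse-Gamma(a, b) is b/(a+1) = 33.23/9.8 ≈ 3.3908.

σ̂²_MAP = 3.3908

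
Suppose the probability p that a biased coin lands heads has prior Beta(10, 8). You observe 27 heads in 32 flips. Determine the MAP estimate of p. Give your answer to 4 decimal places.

Prior: Beta(10, 8).
Data: 27 successes in 32 trials. The binomial likelihood contributes p^27(1−p)^5, so the posterior is Beta(10+27, 8+5) = Beta(37, 13).
For Beta(a, b) with a, b > 1 the mode is (a−1)/(a+b−2) = 36/48 ≈ 0.7500.

p̂_MAP = 0.7500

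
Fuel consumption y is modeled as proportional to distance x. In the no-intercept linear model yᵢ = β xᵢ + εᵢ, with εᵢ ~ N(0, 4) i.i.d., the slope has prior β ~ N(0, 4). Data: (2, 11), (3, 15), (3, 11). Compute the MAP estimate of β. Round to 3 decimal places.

log p(β | y) = −Σ(yᵢ − βxᵢ)²/(2·4) − β²/(2·4) + const.
Setting the derivative to zero: Σxᵢ(yᵢ − βxᵢ)/4 − β/4 = 0, so β = Σxᵢyᵢ / (Σxᵢ² + σ²/τ²).
Σxᵢyᵢ = 2·11 + 3·15 + 3·11 = 100; Σxᵢ² = 22; σ²/τ² = 1.
β̂_MAP = 100 / (22 + 1) = 100/23 ≈ 4.348.

β̂_MAP = 4.348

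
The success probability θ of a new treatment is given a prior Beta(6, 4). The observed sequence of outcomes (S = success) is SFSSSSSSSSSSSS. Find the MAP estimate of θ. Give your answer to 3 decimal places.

Prior: Beta(6, 4).
Data: 13 successes in 14 trials (from the sequence). The binomial likelihood contributes θ^13(1−θ)^1, so the posterior is Beta(6+13, 4+1) = Beta(19, 5).
For Beta(a, b) with a, b > 1 the mode is (a−1)/(a+b−2) = 18/22 ≈ 0.818.

θ̂_MAP = 0.818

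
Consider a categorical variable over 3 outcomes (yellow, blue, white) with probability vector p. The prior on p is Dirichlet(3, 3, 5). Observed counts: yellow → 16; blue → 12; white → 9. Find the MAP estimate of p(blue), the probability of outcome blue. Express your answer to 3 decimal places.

The posterior is Dirichlet(αᵢ + nᵢ) = Dirichlet(19, 15, 14).
For a Dirichlet(a₁,…,a_K) with all aᵢ > 1, the mode has j-th component (aⱼ − 1)/(Σaᵢ − K).
Here Σaᵢ = 48 and K = 3, so p(blue) = (15 − 1)/(48 − 3) = 14/45 ≈ 0.311.

MAP estimate of p(blue) = 0.311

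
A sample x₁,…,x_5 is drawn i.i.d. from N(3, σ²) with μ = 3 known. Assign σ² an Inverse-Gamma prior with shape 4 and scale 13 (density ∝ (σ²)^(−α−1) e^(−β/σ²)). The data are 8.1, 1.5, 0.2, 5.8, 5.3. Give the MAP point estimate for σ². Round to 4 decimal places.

Sum of squared deviations about the known mean: SS = (8.1−3)² + (1.5−3)² + (0.2−3)² + (5.8−3)² + (5.3−3)² = 49.23.
The Normal likelihood contributes (σ²)^(−n/2) exp(−SS/(2σ²)), so the posterior is Inverse-Gamma(α + n/2, β + SS/2) = Inverse-Gamma(6.5, 37.615).
The mode of Inverse-Gamma(a, b) is b/(a+1) = 37.615/7.5 ≈ 5.0153.

σ̂²_MAP = 5.0153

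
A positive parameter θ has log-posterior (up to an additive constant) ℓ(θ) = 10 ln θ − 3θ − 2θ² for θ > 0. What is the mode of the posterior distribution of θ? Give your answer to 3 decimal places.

ℓ'(θ) = 10/θ − 3 − 4θ. Setting this to zero and multiplying by θ: 4θ² + 3θ − 10 = 0.
θ = (−3 + √(3² + 4·4·10)) / (2·4) = (−3 + √169) / 8 = (−3 + 13)/8 = 5/4.
ℓ''(θ) = −10/θ² − 4 < 0, confirming a maximum.

θ̂_MAP = 1.250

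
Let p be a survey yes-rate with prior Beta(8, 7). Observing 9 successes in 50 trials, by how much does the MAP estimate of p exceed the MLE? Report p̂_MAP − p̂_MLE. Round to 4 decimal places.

MAP − MLE = 0.0740

Posterior is Beta(17, 48); MAP = (17−1)/(65−2) = 16/63 ≈ 0.25397.
MLE ignores the prior: p̂_MLE = k/n = 9/50 ≈ 0.18000.
Difference = 16/63 − 9/50 = 233/3150 ≈ 0.0740.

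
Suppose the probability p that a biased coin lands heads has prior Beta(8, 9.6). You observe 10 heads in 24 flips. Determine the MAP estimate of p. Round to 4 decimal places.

p̂_MAP = 0.4293

Prior: Beta(8, 9.6).
Data: 10 successes in 24 trials. The binomial likelihood contributes p^10(1−p)^14, so the posterior is Beta(8+10, 9.6+14) = Beta(18, 23.6).
For Beta(a, b) with a, b > 1 the mode is (a−1)/(a+b−2) = 17/39.6 ≈ 0.4293.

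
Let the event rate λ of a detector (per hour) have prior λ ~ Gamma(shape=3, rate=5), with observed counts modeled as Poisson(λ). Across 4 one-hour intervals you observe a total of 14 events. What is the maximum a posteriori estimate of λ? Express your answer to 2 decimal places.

λ̂_MAP = 1.78

Σxᵢ = 14, n = 4.
Posterior ∝ λ^2e^(−5λ) · λ^14e^(−4λ) = λ^16e^(−9λ), i.e. Gamma(shape=17, rate=9).
The mode of a Gamma(a, b) with a ≥ 1 (shape–rate) is (a−1)/b = 16/9 ≈ 1.78.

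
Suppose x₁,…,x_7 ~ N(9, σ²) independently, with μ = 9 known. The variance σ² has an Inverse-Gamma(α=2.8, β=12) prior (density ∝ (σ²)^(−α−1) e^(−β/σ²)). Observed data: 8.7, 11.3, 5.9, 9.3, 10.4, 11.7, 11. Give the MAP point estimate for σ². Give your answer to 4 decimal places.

Sum of squared deviations about the known mean: SS = (8.7−9)² + (11.3−9)² + (5.9−9)² + (9.3−9)² + (10.4−9)² + (11.7−9)² + (11−9)² = 28.33.
The Normal likelihood contributes (σ²)^(−n/2) exp(−SS/(2σ²)), so the posterior is Inverse-Gamma(α + n/2, β + SS/2) = Inverse-Gamma(6.3, 26.165).
The mode of Inverse-Gamma(a, b) is b/(a+1) = 26.165/7.3 ≈ 3.5842.

σ̂²_MAP = 3.5842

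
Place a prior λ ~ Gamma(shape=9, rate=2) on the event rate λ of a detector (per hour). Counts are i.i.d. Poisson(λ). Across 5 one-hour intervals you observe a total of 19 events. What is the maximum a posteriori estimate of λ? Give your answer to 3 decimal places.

λ̂_MAP = 3.857

Σxᵢ = 19, n = 5.
Posterior ∝ λ^8e^(−2λ) · λ^19e^(−5λ) = λ^27e^(−7λ), i.e. Gamma(shape=28, rate=7).
The mode of a Gamma(a, b) with a ≥ 1 (shape–rate) is (a−1)/b = 27/7 ≈ 3.857.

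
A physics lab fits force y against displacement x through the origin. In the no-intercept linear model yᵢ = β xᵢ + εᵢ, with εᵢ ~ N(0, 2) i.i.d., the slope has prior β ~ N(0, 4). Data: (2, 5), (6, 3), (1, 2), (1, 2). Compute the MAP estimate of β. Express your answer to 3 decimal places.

β̂_MAP = 0.753

log p(β | y) = −Σ(yᵢ − βxᵢ)²/(2·2) − β²/(2·4) + const.
Setting the derivative to zero: Σxᵢ(yᵢ − βxᵢ)/2 − β/4 = 0, so β = Σxᵢyᵢ / (Σxᵢ² + σ²/τ²).
Σxᵢyᵢ = 2·5 + 6·3 + 1·2 + 1·2 = 32; Σxᵢ² = 42; σ²/τ² = 0.5.
β̂_MAP = 32 / (42 + 0.5) = 32/42.5 ≈ 0.753.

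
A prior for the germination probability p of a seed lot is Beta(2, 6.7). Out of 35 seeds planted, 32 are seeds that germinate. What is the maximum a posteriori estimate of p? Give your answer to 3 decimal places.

p̂_MAP = 0.791

Prior: Beta(2, 6.7).
Data: 32 successes in 35 trials. The binomial likelihood contributes p^32(1−p)^3, so the posterior is Beta(2+32, 6.7+3) = Beta(34, 9.7).
For Beta(a, b) with a, b > 1 the mode is (a−1)/(a+b−2) = 33/41.7 ≈ 0.791.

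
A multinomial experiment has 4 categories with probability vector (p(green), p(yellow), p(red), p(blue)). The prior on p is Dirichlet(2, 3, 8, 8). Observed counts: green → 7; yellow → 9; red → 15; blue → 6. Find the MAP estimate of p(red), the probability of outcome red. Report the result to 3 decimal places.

The posterior is Dirichlet(αᵢ + nᵢ) = Dirichlet(9, 12, 23, 14).
For a Dirichlet(a₁,…,a_K) with all aᵢ > 1, the mode has j-th component (aⱼ − 1)/(Σaᵢ − K).
Here Σaᵢ = 58 and K = 4, so p(red) = (23 − 1)/(58 − 4) = 22/54 ≈ 0.407.

MAP estimate of p(red) = 0.407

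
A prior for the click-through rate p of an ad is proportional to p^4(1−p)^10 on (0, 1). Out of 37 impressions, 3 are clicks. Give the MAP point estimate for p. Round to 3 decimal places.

The prior density ∝ p^4(1−p)^10 is the kernel of Beta(5, 11).
Data: 3 successes in 37 trials. The binomial likelihood contributes p^3(1−p)^34, so the posterior is Beta(5+3, 11+34) = Beta(8, 45).
For Beta(a, b) with a, b > 1 the mode is (a−1)/(a+b−2) = 7/51 ≈ 0.137.

p̂_MAP = 0.137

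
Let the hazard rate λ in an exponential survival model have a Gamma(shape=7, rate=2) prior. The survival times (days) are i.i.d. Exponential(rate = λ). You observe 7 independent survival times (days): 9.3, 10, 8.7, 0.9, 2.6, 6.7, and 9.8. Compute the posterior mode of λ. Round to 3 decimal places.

The Exponential(rate=λ) likelihood is ∝ λ^n e^(−λΣtᵢ). Here n = 7 and Σtᵢ = 9.3 + 10 + 8.7 + 0.9 + 2.6 + 6.7 + 9.8 = 48.
Posterior ∝ λ^6e^(−2λ) · λ^7e^(−48λ) = λ^13e^(−50λ), i.e. Gamma(14, 50).
Mode = (a−1)/b = 13/50 ≈ 0.260.

λ̂_MAP = 0.260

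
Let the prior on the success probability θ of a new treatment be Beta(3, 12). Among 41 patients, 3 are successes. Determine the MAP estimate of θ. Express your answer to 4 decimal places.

θ̂_MAP = 0.0926

Prior: Beta(3, 12).
Data: 3 successes in 41 trials. The binomial likelihood contributes θ^3(1−θ)^38, so the posterior is Beta(3+3, 12+38) = Beta(6, 50).
For Beta(a, b) with a, b > 1 the mode is (a−1)/(a+b−2) = 5/54 ≈ 0.0926.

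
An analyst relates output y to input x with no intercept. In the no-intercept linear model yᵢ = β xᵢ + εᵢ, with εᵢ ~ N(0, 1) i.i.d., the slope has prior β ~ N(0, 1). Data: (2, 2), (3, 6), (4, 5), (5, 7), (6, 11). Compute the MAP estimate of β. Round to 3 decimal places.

log p(β | y) = −Σ(yᵢ − βxᵢ)²/(2·1) − β²/(2·1) + const.
Setting the derivative to zero: Σxᵢ(yᵢ − βxᵢ)/1 − β/1 = 0, so β = Σxᵢyᵢ / (Σxᵢ² + σ²/τ²).
Σxᵢyᵢ = 2·2 + 3·6 + 4·5 + 5·7 + 6·11 = 143; Σxᵢ² = 90; σ²/τ² = 1.
β̂_MAP = 143 / (90 + 1) = 143/91 ≈ 1.571.

β̂_MAP = 1.571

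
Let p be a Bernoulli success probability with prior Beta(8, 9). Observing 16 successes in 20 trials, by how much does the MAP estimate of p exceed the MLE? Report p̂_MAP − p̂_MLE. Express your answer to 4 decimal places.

MAP − MLE = -0.1429

Posterior is Beta(24, 13); MAP = (24−1)/(37−2) = 23/35 ≈ 0.65714.
MLE ignores the prior: p̂_MLE = k/n = 16/20 ≈ 0.80000.
Difference = 23/35 − 16/20 = -1/7 ≈ -0.1429.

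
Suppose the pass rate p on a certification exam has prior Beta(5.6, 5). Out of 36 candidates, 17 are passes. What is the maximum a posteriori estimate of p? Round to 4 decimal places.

p̂_MAP = 0.4843

Prior: Beta(5.6, 5).
Data: 17 successes in 36 trials. The binomial likelihood contributes p^17(1−p)^19, so the posterior is Beta(5.6+17, 5+19) = Beta(22.6, 24).
For Beta(a, b) with a, b > 1 the mode is (a−1)/(a+b−2) = 21.6/44.6 ≈ 0.4843.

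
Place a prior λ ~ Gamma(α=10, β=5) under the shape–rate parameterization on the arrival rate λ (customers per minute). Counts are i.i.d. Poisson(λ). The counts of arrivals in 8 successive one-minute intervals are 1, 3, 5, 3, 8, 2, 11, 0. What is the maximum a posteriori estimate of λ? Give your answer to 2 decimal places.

λ̂_MAP = 3.23

Σxᵢ = 1+3+5+3+8+2+11+0 = 33, with n = 8.
Posterior ∝ λ^9e^(−5λ) · λ^33e^(−8λ) = λ^42e^(−13λ), i.e. Gamma(shape=43, rate=13).
The mode of a Gamma(a, b) with a ≥ 1 (shape–rate) is (a−1)/b = 42/13 ≈ 3.23.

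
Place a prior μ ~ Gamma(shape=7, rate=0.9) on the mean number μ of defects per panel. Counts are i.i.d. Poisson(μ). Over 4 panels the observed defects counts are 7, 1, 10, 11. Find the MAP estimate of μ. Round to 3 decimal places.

μ̂_MAP = 7.143

Σxᵢ = 7+1+10+11 = 29, with n = 4.
Posterior ∝ μ^6e^(−0.9μ) · μ^29e^(−4μ) = μ^35e^(−4.9μ), i.e. Gamma(shape=36, rate=4.9).
The mode of a Gamma(a, b) with a ≥ 1 (shape–rate) is (a−1)/b = 35/4.9 ≈ 7.143.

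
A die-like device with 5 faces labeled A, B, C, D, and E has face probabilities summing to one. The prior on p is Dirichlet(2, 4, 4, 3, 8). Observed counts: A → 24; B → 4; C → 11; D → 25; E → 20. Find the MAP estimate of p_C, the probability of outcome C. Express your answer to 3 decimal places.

MAP estimate of p_C = 0.140

The posterior is Dirichlet(αᵢ + nᵢ) = Dirichlet(26, 8, 15, 28, 28).
For a Dirichlet(a₁,…,a_K) with all aᵢ > 1, the mode has j-th component (aⱼ − 1)/(Σaᵢ − K).
Here Σaᵢ = 105 and K = 5, so p_C = (15 − 1)/(105 − 5) = 14/100 ≈ 0.140.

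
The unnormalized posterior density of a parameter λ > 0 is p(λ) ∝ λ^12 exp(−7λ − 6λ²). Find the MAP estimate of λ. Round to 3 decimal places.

λ̂_MAP = 0.750

ℓ'(λ) = 12/λ − 7 − 12λ. Setting this to zero and multiplying by λ: 12λ² + 7λ − 12 = 0.
λ = (−7 + √(7² + 4·12·12)) / (2·12) = (−7 + √625) / 24 = (−7 + 25)/24 = 3/4.
ℓ''(λ) = −12/λ² − 12 < 0, confirming a maximum.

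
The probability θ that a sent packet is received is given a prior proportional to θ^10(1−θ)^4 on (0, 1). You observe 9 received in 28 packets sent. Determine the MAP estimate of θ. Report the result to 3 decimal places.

The prior density ∝ θ^10(1−θ)^4 is the kernel of Beta(11, 5).
Data: 9 successes in 28 trials. The binomial likelihood contributes θ^9(1−θ)^19, so the posterior is Beta(11+9, 5+19) = Beta(20, 24).
For Beta(a, b) with a, b > 1 the mode is (a−1)/(a+b−2) = 19/42 ≈ 0.452.

θ̂_MAP = 0.452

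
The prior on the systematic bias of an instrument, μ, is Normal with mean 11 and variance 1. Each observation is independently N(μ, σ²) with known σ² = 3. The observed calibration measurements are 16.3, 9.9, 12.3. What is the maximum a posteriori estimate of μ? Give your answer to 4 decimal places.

μ̂_MAP = 11.9167

n = 3; x̄ = (16.3 + 9.9 + 12.3)/3 = 38.5/3 = 77/6 ≈ 12.8333.
For a Normal prior and Normal likelihood with known variance, the posterior is Normal; its mode equals its mean, the precision-weighted average.
Prior precision 1/σ₀² = 1/1 = 1; data precision n/σ² = 3/3 = 1.
μ̂ = (1·11 + 1·(77/6)) / (1 + 1) = (143/6)/2 = 143/12 ≈ 11.9167.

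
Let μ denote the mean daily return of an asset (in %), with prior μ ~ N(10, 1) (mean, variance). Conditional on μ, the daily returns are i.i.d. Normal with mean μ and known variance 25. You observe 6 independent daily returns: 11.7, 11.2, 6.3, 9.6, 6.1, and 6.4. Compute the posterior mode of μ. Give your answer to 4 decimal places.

n = 6; x̄ = (11.7 + 11.2 + 6.3 + 9.6 + 6.1 + 6.4)/6 = 51.3/6 = 8.55.
For a Normal prior and Normal likelihood with known variance, the posterior is Normal; its mode equals its mean, the precision-weighted average.
Prior precision 1/σ₀² = 1/1 = 1; data precision n/σ² = 6/25 = 0.24.
μ̂ = (1·10 + 0.24·8.55) / (1 + 0.24) = 12.052/1.24 = 3013/310 ≈ 9.7194.

μ̂_MAP = 9.7194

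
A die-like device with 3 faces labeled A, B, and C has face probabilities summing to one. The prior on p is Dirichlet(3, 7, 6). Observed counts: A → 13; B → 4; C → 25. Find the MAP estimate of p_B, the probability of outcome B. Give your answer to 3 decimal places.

The posterior is Dirichlet(αᵢ + nᵢ) = Dirichlet(16, 11, 31).
For a Dirichlet(a₁,…,a_K) with all aᵢ > 1, the mode has j-th component (aⱼ − 1)/(Σaᵢ − K).
Here Σaᵢ = 58 and K = 3, so p_B = (11 − 1)/(58 − 3) = 10/55 ≈ 0.182.

MAP estimate of p_B = 0.182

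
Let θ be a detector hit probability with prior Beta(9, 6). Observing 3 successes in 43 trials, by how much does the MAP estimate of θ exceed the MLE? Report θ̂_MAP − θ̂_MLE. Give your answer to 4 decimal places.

Posterior is Beta(12, 46); MAP = (12−1)/(58−2) = 11/56 ≈ 0.19643.
MLE ignores the prior: θ̂_MLE = k/n = 3/43 ≈ 0.06977.
Difference = 11/56 − 3/43 = 305/2408 ≈ 0.1267.

MAP − MLE = 0.1267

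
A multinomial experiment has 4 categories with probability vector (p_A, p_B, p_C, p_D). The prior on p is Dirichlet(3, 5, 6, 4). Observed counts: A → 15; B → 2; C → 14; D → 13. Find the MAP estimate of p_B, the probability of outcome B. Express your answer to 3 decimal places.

MAP estimate of p_B = 0.103

The posterior is Dirichlet(αᵢ + nᵢ) = Dirichlet(18, 7, 20, 17).
For a Dirichlet(a₁,…,a_K) with all aᵢ > 1, the mode has j-th component (aⱼ − 1)/(Σaᵢ − K).
Here Σaᵢ = 62 and K = 4, so p_B = (7 − 1)/(62 − 4) = 6/58 ≈ 0.103.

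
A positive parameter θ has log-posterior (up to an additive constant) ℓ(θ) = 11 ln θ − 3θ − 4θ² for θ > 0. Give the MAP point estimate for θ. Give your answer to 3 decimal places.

θ̂_MAP = 1.000

ℓ'(θ) = 11/θ − 3 − 8θ. Setting this to zero and multiplying by θ: 8θ² + 3θ − 11 = 0.
θ = (−3 + √(3² + 4·8·11)) / (2·8) = (−3 + √361) / 16 = (−3 + 19)/16 = 1.
ℓ''(θ) = −11/θ² − 8 < 0, confirming a maximum.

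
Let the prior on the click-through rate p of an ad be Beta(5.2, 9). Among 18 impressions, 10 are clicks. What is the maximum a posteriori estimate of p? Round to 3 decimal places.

Prior: Beta(5.2, 9).
Data: 10 successes in 18 trials. The binomial likelihood contributes p^10(1−p)^8, so the posterior is Beta(5.2+10, 9+8) = Beta(15.2, 17).
For Beta(a, b) with a, b > 1 the mode is (a−1)/(a+b−2) = 14.2/30.2 ≈ 0.470.

p̂_MAP = 0.470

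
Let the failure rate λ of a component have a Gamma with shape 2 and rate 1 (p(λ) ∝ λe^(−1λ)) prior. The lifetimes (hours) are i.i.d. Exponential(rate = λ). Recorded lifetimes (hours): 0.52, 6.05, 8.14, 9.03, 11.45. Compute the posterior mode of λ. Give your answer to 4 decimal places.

The Exponential(rate=λ) likelihood is ∝ λ^n e^(−λΣtᵢ). Here n = 5 and Σtᵢ = 0.52 + 6.05 + 8.14 + 9.03 + 11.45 = 35.19.
Posterior ∝ λe^(−1λ) · λ^5e^(−35.19λ) = λ^6e^(−36.19λ), i.e. Gamma(7, 36.19).
Mode = (a−1)/b = 6/36.19 ≈ 0.1658.

λ̂_MAP = 0.1658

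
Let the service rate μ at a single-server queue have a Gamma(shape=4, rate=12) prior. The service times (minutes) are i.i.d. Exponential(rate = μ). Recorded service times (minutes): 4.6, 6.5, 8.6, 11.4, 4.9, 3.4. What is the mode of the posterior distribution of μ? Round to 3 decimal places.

The Exponential(rate=μ) likelihood is ∝ μ^n e^(−μΣtᵢ). Here n = 6 and Σtᵢ = 4.6 + 6.5 + 8.6 + 11.4 + 4.9 + 3.4 = 39.4.
Posterior ∝ μ^3e^(−12μ) · μ^6e^(−39.4μ) = μ^9e^(−51.4μ), i.e. Gamma(10, 51.4).
Mode = (a−1)/b = 9/51.4 ≈ 0.175.

μ̂_MAP = 0.175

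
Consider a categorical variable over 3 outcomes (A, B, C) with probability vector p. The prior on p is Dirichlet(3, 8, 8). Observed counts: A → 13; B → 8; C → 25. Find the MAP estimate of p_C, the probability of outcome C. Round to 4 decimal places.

MAP estimate of p_C = 0.5161

The posterior is Dirichlet(αᵢ + nᵢ) = Dirichlet(16, 16, 33).
For a Dirichlet(a₁,…,a_K) with all aᵢ > 1, the mode has j-th component (aⱼ − 1)/(Σaᵢ − K).
Here Σaᵢ = 65 and K = 3, so p_C = (33 − 1)/(65 − 3) = 32/62 ≈ 0.5161.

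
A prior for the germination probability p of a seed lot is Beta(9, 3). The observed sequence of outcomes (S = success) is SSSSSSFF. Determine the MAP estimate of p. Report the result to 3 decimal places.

p̂_MAP = 0.778

Prior: Beta(9, 3).
Data: 6 successes in 8 trials (from the sequence). The binomial likelihood contributes p^6(1−p)^2, so the posterior is Beta(9+6, 3+2) = Beta(15, 5).
For Beta(a, b) with a, b > 1 the mode is (a−1)/(a+b−2) = 14/18 ≈ 0.778.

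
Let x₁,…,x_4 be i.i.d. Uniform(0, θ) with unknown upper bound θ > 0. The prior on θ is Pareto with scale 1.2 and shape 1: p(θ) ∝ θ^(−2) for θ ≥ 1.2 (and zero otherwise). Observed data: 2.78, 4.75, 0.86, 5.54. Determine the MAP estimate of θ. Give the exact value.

The Uniform(0, θ) likelihood is θ^(−n) for θ ≥ max(xᵢ), zero otherwise. Here max(xᵢ) = 5.54.
Posterior ∝ θ^(−2) · θ^(−4) = θ^(−6) on θ ≥ max(1.2, 5.54) = 5.54.
This density is strictly decreasing in θ, so the posterior mode lies at the lower boundary of the support.

θ̂_MAP = 5.54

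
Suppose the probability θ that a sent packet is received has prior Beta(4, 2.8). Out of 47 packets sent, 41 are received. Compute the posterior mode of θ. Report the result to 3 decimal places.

Prior: Beta(4, 2.8).
Data: 41 successes in 47 trials. The binomial likelihood contributes θ^41(1−θ)^6, so the posterior is Beta(4+41, 2.8+6) = Beta(45, 8.8).
For Beta(a, b) with a, b > 1 the mode is (a−1)/(a+b−2) = 44/51.8 ≈ 0.849.

θ̂_MAP = 0.849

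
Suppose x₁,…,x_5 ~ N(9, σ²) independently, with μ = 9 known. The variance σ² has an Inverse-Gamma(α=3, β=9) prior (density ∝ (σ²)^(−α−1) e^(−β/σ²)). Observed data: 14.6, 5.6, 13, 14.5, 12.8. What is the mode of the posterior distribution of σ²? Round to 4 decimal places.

Sum of squared deviations about the known mean: SS = (14.6−9)² + (5.6−9)² + (13−9)² + (14.5−9)² + (12.8−9)² = 103.61.
The Normal likelihood contributes (σ²)^(−n/2) exp(−SS/(2σ²)), so the posterior is Inverse-Gamma(α + n/2, β + SS/2) = Inverse-Gamma(5.5, 60.805).
The mode of Inverse-Gamma(a, b) is b/(a+1) = 60.805/6.5 ≈ 9.3546.

σ̂²_MAP = 9.3546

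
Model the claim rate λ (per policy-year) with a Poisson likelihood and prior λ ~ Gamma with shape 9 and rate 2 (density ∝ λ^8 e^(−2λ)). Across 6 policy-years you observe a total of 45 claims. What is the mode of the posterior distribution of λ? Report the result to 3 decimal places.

Σxᵢ = 45, n = 6.
Posterior ∝ λ^8e^(−2λ) · λ^45e^(−6λ) = λ^53e^(−8λ), i.e. Gamma(shape=54, rate=8).
The mode of a Gamma(a, b) with a ≥ 1 (shape–rate) is (a−1)/b = 53/8 ≈ 6.625.

λ̂_MAP = 6.625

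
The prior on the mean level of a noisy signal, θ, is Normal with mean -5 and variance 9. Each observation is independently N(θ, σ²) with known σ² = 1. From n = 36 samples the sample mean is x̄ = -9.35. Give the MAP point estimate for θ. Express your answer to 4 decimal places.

θ̂_MAP = -9.3366

n = 36, x̄ = -9.35.
For a Normal prior and Normal likelihood with known variance, the posterior is Normal; its mode equals its mean, the precision-weighted average.
Prior precision 1/σ₀² = 1/9; data precision n/σ² = 36/1 = 36.
θ̂ = ((1/9)·(-5) + 36·(-9.35)) / (1/9 + 36) = (-15172/45)/(325/9) = -15172/1625 ≈ -9.3366.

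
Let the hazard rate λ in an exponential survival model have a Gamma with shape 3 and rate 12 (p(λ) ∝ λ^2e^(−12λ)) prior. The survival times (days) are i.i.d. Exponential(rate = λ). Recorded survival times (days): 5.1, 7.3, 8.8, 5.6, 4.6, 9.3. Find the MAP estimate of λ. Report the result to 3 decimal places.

λ̂_MAP = 0.152

The Exponential(rate=λ) likelihood is ∝ λ^n e^(−λΣtᵢ). Here n = 6 and Σtᵢ = 5.1 + 7.3 + 8.8 + 5.6 + 4.6 + 9.3 = 40.7.
Posterior ∝ λ^2e^(−12λ) · λ^6e^(−40.7λ) = λ^8e^(−52.7λ), i.e. Gamma(9, 52.7).
Mode = (a−1)/b = 8/52.7 ≈ 0.152.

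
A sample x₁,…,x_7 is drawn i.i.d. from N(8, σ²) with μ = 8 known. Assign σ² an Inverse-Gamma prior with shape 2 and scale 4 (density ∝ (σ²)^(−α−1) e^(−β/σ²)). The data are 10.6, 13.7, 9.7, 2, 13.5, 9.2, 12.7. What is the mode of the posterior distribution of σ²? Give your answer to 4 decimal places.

Sum of squared deviations about the known mean: SS = (10.6−8)² + (13.7−8)² + (9.7−8)² + (2−8)² + (13.5−8)² + (9.2−8)² + (12.7−8)² = 131.92.
The Normal likelihood contributes (σ²)^(−n/2) exp(−SS/(2σ²)), so the posterior is Inverse-Gamma(α + n/2, β + SS/2) = Inverse-Gamma(5.5, 69.96).
The mode of Inverse-Gamma(a, b) is b/(a+1) = 69.96/6.5 ≈ 10.7631.

σ̂²_MAP = 10.7631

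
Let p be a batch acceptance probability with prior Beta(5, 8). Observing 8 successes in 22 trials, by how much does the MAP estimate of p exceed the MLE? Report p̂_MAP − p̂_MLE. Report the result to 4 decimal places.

Posterior is Beta(13, 22); MAP = (13−1)/(35−2) = 12/33 ≈ 0.36364.
MLE ignores the prior: p̂_MLE = k/n = 8/22 ≈ 0.36364.
Difference = 12/33 − 8/22 = 0 ≈ 0.0000.

MAP − MLE = 0.0000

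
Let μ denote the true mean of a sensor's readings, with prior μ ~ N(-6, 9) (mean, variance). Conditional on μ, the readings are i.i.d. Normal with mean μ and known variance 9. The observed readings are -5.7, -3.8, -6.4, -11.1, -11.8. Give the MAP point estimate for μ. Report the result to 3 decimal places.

μ̂_MAP = -7.467

n = 5; x̄ = ((-5.7) + (-3.8) + (-6.4) + (-11.1) + (-11.8))/5 = -38.8/5 = -7.76.
For a Normal prior and Normal likelihood with known variance, the posterior is Normal; its mode equals its mean, the precision-weighted average.
Prior precision 1/σ₀² = 1/9; data precision n/σ² = 5/9.
μ̂ = ((1/9)·(-6) + (5/9)·(-7.76)) / (1/9 + 5/9) = (-224/45)/(2/3) = -112/15 ≈ -7.467.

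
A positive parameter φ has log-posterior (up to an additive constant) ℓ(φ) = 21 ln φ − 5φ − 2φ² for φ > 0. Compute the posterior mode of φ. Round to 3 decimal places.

ℓ'(φ) = 21/φ − 5 − 4φ. Setting this to zero and multiplying by φ: 4φ² + 5φ − 21 = 0.
φ = (−5 + √(5² + 4·4·21)) / (2·4) = (−5 + √361) / 8 = (−5 + 19)/8 = 7/4.
ℓ''(φ) = −21/φ² − 4 < 0, confirming a maximum.

φ̂_MAP = 1.750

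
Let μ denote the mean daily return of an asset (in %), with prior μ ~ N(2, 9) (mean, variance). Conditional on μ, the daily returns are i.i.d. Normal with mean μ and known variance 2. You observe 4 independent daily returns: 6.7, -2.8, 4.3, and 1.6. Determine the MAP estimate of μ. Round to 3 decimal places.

n = 4; x̄ = (6.7 + (-2.8) + 4.3 + 1.6)/4 = 9.8/4 = 2.45.
For a Normal prior and Normal likelihood with known variance, the posterior is Normal; its mode equals its mean, the precision-weighted average.
Prior precision 1/σ₀² = 1/9; data precision n/σ² = 4/2 = 2.
μ̂ = ((1/9)·2 + 2·2.45) / (1/9 + 2) = (461/90)/(19/9) = 461/190 ≈ 2.426.

μ̂_MAP = 2.426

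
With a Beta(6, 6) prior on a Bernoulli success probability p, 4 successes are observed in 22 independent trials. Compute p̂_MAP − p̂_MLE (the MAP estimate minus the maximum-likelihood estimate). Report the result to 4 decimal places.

Posterior is Beta(10, 24); MAP = (10−1)/(34−2) = 9/32 ≈ 0.28125.
MLE ignores the prior: p̂_MLE = k/n = 4/22 ≈ 0.18182.
Difference = 9/32 − 4/22 = 35/352 ≈ 0.0994.

MAP − MLE = 0.0994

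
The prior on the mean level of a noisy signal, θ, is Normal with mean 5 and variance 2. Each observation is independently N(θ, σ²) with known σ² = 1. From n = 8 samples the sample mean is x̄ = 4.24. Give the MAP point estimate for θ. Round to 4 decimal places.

θ̂_MAP = 4.2847

n = 8, x̄ = 4.24.
For a Normal prior and Normal likelihood with known variance, the posterior is Normal; its mode equals its mean, the precision-weighted average.
Prior precision 1/σ₀² = 1/2 = 0.5; data precision n/σ² = 8/1 = 8.
θ̂ = (0.5·5 + 8·4.24) / (0.5 + 8) = 36.42/8.5 = 1821/425 ≈ 4.2847.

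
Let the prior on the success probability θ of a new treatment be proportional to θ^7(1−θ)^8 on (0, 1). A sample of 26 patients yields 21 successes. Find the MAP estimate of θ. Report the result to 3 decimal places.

θ̂_MAP = 0.683

The prior density ∝ θ^7(1−θ)^8 is the kernel of Beta(8, 9).
Data: 21 successes in 26 trials. The binomial likelihood contributes θ^21(1−θ)^5, so the posterior is Beta(8+21, 9+5) = Beta(29, 14).
For Beta(a, b) with a, b > 1 the mode is (a−1)/(a+b−2) = 28/41 ≈ 0.683.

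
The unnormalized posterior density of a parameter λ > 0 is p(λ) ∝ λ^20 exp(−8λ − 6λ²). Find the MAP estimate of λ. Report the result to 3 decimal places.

λ̂_MAP = 1.000

ℓ'(λ) = 20/λ − 8 − 12λ. Setting this to zero and multiplying by λ: 12λ² + 8λ − 20 = 0.
λ = (−8 + √(8² + 4·12·20)) / (2·12) = (−8 + √1024) / 24 = (−8 + 32)/24 = 1.
ℓ''(λ) = −20/λ² − 12 < 0, confirming a maximum.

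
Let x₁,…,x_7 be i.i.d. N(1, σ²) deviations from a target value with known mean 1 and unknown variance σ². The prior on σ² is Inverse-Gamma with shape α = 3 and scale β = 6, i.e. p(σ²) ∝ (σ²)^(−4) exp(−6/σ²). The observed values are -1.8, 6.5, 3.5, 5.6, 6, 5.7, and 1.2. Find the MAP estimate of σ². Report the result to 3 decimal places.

Sum of squared deviations about the known mean: SS = (-1.8−1)² + (6.5−1)² + (3.5−1)² + (5.6−1)² + (6−1)² + (5.7−1)² + (1.2−1)² = 112.63.
The Normal likelihood contributes (σ²)^(−n/2) exp(−SS/(2σ²)), so the posterior is Inverse-Gamma(α + n/2, β + SS/2) = Inverse-Gamma(6.5, 62.315).
The mode of Inverse-Gamma(a, b) is b/(a+1) = 62.315/7.5 ≈ 8.309.

σ̂²_MAP = 8.309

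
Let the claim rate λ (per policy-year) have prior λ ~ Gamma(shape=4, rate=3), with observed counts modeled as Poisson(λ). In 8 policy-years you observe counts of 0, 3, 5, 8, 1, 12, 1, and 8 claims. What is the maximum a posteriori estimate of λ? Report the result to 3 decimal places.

λ̂_MAP = 3.727

Σxᵢ = 0+3+5+8+1+12+1+8 = 38, with n = 8.
Posterior ∝ λ^3e^(−3λ) · λ^38e^(−8λ) = λ^41e^(−11λ), i.e. Gamma(shape=42, rate=11).
The mode of a Gamma(a, b) with a ≥ 1 (shape–rate) is (a−1)/b = 41/11 ≈ 3.727.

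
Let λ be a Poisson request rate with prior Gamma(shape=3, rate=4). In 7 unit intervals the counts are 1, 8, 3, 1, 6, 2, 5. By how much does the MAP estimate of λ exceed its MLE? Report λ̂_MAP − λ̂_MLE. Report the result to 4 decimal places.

Σxᵢ = 26. Posterior is Gamma(29, 11); MAP = (29−1)/11 = 28/11 ≈ 2.54545.
MLE = x̄ = 26/7 ≈ 3.71429.
Difference = 28/11 − 26/7 = -90/77 ≈ -1.1688.

MAP − MLE = -1.1688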